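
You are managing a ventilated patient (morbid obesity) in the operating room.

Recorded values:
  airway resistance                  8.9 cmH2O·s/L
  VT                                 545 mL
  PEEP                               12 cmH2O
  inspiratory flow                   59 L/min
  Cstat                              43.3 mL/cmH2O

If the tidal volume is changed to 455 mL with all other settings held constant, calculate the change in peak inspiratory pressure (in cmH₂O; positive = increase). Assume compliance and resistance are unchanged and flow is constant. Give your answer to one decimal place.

-2.1

PIP = Vt/C + R·V̇ + PEEP (constant-flow equation of motion).
Only the elastic term changes: ΔPIP = ΔVt / C = (455 − 545) / 43.3 = -2.079 cmH2O.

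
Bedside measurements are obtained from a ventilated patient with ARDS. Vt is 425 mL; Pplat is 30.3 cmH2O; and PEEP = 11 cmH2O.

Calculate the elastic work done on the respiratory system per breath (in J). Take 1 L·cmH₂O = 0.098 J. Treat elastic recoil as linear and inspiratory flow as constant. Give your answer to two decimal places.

0.40

Elastic work ≈ ½ × (Pplat − PEEP) × Vt = 0.5 × (30.3 − 11) × 0.425 L = 0.5 × 19.3 × 0.425 = 4.101 L·cmH2O.
× 0.098 J/(L·cmH2O) → 0.4019 J.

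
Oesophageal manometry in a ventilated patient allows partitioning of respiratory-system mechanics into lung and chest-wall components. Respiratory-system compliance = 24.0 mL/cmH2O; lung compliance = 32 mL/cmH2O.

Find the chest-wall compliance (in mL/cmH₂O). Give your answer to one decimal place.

1/Ccw = 1/Crs − 1/CL.
1/Ccw = 1/24.0 − 1/32 = 0.01042.
Ccw = 95.969 mL/cmH2O.

96.0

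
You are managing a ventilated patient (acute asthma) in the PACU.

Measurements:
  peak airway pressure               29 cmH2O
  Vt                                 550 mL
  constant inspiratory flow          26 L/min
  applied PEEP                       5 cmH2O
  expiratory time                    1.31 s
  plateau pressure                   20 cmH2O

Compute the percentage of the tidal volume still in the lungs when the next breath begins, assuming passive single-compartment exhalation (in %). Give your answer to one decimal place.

Flow: 26 L/min ÷ 60 = 0.4333 L/s.
R = (PIP − Pplat)/V̇ = (29 − 20) / 0.4333 = 9.0/0.4333 = 20.771 cmH2O·s/L.
C = Vt/(Pplat − PEEP) = 550.0 / (20 − 5) = 550.0/15.0 = 36.667 mL/cmH2O.
τ = R × C = 20.771 × 0.03667 L/cmH2O = 0.7617 s.
Fraction remaining at end-expiration = e^(−Te/τ) = e^(−1.31/0.7617) = 0.1791 → 17.91%.

17.9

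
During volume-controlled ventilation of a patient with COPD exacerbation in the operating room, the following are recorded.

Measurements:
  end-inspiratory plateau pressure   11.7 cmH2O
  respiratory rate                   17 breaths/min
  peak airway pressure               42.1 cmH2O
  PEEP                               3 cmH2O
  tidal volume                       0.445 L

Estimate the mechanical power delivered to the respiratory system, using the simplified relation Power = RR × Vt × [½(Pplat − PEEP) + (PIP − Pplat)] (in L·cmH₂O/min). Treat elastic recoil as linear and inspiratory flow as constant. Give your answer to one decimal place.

Per-breath work = Vt × [½(Pplat−PEEP) + (PIP−Pplat)] = 0.445 × [0.5×8.7 + 30.4] = 0.445 × 34.75 = 15.464 L·cmH2O.
Power = 17 × 15.464 = 262.89 L·cmH2O/min.

262.9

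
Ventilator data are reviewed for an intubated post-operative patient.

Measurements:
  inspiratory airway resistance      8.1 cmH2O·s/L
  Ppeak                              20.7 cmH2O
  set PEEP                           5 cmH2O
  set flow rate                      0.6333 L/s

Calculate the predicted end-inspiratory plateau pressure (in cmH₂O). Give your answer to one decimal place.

Pplat = PIP − Raw × flow = 20.7 − 8.1 × 0.6333 = 20.7 − 5.13 = 15.57 cmH2O.

15.6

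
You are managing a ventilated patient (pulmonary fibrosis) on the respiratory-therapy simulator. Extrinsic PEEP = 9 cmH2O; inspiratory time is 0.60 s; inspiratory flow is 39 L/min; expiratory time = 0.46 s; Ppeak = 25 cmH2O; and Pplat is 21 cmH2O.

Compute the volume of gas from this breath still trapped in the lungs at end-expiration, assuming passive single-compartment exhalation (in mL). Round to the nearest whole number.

39

Flow: 39 L/min ÷ 60 = 0.65 L/s.
Vt = flow × Ti = 0.65 L/s × 0.60 s × 1000 mL/L = 390.0 mL.
R = (PIP − Pplat)/V̇ = (25 − 21) / 0.65 = 4.0/0.65 = 6.154 cmH2O·s/L.
C = Vt/(Pplat − PEEP) = 390.0 / (21 − 9) = 390.0/12.0 = 32.5 mL/cmH2O.
τ = R × C = 6.154 × 0.0325 L/cmH2O = 0.2 s.
Fraction remaining = e^(−Te/τ) = e^(−0.46/0.2) = 0.1003.
Trapped volume = 390.0 × 0.1003 = 39.117 mL.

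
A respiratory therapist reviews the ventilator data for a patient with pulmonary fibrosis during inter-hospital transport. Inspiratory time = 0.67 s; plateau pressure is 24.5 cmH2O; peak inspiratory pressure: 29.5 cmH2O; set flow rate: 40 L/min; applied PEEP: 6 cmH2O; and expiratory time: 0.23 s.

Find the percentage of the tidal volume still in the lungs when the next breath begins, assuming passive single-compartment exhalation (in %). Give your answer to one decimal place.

28.1

Flow: 40 L/min ÷ 60 = 0.6667 L/s.
Vt = flow × Ti = 0.6667 L/s × 0.67 s × 1000 mL/L = 446.69 mL.
R = (PIP − Pplat)/V̇ = (29.5 − 24.5) / 0.6667 = 5.0/0.6667 = 7.5 cmH2O·s/L.
C = Vt/(Pplat − PEEP) = 446.69 / (24.5 − 6) = 446.69/18.5 = 24.145 mL/cmH2O.
τ = R × C = 7.5 × 0.02415 L/cmH2O = 0.1811 s.
Fraction remaining at end-expiration = e^(−Te/τ) = e^(−0.23/0.1811) = 0.2808 → 28.08%.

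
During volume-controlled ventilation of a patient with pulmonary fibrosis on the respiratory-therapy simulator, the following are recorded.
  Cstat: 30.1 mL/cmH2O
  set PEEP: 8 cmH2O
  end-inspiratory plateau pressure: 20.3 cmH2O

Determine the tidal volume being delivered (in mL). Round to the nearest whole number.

Vt = Cstat × (Pplat − PEEP) = 30.1 × (20.3 − 8) = 30.1 × 12.3 = 370.23 mL.

370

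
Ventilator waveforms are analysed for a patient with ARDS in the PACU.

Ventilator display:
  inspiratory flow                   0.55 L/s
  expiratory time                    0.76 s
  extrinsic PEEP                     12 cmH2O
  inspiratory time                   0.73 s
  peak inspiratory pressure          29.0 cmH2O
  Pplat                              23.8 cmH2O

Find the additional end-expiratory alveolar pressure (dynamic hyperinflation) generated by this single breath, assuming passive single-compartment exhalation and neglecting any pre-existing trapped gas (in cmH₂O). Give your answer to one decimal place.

Vt = flow × Ti = 0.55 L/s × 0.73 s × 1000 mL/L = 401.5 mL.
R = (PIP − Pplat)/V̇ = (29.0 − 23.8) / 0.55 = 5.2/0.55 = 9.455 cmH2O·s/L.
C = Vt/(Pplat − PEEP) = 401.5 / (23.8 − 12) = 401.5/11.8 = 34.025 mL/cmH2O.
τ = R × C = 9.455 × 0.03403 L/cmH2O = 0.3218 s.
Fraction remaining = e^(−Te/τ) = e^(−0.76/0.3218) = 0.09426; trapped volume = 401.5 × 0.09426 = 37.845 mL.
Additional alveolar pressure from trapping ≈ V_trapped / C = 37.845 / 34.025 = 1.112 cmH2O.

1.1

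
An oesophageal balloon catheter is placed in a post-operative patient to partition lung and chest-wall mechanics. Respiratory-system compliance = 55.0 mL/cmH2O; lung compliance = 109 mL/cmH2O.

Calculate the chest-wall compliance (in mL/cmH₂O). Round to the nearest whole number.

111

1/Ccw = 1/Crs − 1/CL.
1/Ccw = 1/55.0 − 1/109 = 0.009008.
Ccw = 111.01 mL/cmH2O.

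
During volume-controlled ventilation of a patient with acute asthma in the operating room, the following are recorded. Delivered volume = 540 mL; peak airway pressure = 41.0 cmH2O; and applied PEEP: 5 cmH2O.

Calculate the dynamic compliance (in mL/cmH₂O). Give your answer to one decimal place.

Dynamic compliance = Vt / (PIP − PEEP) = 540 / (41.0 − 5) = 540 / 36.0 = 15.0 mL/cmH2O.

15.0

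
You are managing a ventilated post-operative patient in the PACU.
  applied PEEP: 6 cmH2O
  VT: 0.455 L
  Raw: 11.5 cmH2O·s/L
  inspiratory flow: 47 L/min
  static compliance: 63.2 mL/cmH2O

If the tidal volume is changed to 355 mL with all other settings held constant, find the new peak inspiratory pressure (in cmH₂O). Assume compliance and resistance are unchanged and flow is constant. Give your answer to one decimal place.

20.6

Flow: 47 L/min ÷ 60 = 0.7833 L/s.
PIP = Vt/C + R·V̇ + PEEP (constant-flow equation of motion).
Only the elastic term changes: ΔPIP = ΔVt / C = (355 − 455) / 63.2 = -1.582 cmH2O.
Original PIP = 455/63.2 + 11.5×0.7833 + 6 = 22.207 cmH2O; new PIP = 22.207 + (-1.582) = 20.625 cmH2O.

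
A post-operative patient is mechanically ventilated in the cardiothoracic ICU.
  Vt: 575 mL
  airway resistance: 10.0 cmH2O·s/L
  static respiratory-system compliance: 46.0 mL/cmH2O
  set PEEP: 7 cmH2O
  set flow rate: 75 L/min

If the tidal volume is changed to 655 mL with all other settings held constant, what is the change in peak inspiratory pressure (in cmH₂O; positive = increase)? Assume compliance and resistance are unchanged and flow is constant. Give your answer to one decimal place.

1.7

PIP = Vt/C + R·V̇ + PEEP (constant-flow equation of motion).
Only the elastic term changes: ΔPIP = ΔVt / C = (655 − 575) / 46.0 = 1.739 cmH2O.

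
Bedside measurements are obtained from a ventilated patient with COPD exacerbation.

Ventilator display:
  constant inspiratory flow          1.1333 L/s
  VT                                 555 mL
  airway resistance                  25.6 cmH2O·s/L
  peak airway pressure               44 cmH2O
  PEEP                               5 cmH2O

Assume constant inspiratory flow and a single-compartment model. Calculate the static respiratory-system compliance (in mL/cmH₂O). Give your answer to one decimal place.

Equation of motion (constant flow): PIP = Vt/C + R·V̇ + PEEP.
Vt/C = PIP − R·V̇ − PEEP = 44 − 25.6×1.1333 − 5 = 44 − 29.012 − 5 = 9.988 cmH2O.
C = Vt / 9.988 = 555 / 9.988 = 55.567 mL/cmH2O.

55.6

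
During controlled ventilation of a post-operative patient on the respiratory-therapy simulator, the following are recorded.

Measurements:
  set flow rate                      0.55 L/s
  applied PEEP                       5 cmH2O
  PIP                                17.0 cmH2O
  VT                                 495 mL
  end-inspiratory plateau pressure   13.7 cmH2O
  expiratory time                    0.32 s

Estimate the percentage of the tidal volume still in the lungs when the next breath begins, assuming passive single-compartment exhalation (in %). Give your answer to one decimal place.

R = (PIP − Pplat)/V̇ = (17.0 − 13.7) / 0.55 = 3.3/0.55 = 6.0 cmH2O·s/L.
C = Vt/(Pplat − PEEP) = 495.0 / (13.7 − 5) = 495.0/8.7 = 56.897 mL/cmH2O.
τ = R × C = 6.0 × 0.0569 L/cmH2O = 0.3414 s.
Fraction remaining at end-expiration = e^(−Te/τ) = e^(−0.32/0.3414) = 0.3917 → 39.17%.

39.2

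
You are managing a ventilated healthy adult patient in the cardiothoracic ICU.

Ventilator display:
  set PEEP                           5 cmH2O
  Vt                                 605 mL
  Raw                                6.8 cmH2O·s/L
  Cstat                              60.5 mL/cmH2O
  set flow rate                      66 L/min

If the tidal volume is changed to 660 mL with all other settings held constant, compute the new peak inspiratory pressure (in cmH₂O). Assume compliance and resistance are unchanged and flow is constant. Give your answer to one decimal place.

23.4

Flow: 66 L/min ÷ 60 = 1.1 L/s.
PIP = Vt/C + R·V̇ + PEEP (constant-flow equation of motion).
Only the elastic term changes: ΔPIP = ΔVt / C = (660 − 605) / 60.5 = 0.9091 cmH2O.
Original PIP = 605/60.5 + 6.8×1.1 + 5 = 22.48 cmH2O; new PIP = 22.48 + (0.9091) = 23.389 cmH2O.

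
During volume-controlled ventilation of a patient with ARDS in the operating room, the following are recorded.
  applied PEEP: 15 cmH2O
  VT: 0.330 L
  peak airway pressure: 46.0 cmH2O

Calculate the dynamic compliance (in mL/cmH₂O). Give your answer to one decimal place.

10.6

Dynamic compliance = Vt / (PIP − PEEP) = 330 / (46.0 − 15) = 330 / 31.0 = 10.645 mL/cmH2O.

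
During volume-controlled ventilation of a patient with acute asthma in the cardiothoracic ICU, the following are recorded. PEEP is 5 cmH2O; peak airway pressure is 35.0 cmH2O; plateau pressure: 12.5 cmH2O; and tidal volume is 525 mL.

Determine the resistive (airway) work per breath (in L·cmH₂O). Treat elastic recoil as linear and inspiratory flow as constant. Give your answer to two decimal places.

With constant inspiratory flow the resistive pressure is constant at PIP − Pplat = 35.0 − 12.5 = 22.5 cmH2O, so resistive work = 22.5 × 0.525 = 11.813 L·cmH2O.

11.81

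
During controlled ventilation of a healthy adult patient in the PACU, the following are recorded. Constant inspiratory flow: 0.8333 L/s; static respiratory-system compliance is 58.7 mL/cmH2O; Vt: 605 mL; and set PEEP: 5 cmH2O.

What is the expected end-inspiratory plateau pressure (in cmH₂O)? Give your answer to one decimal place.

15.3

Pplat = PEEP + Vt / Cstat = 5 + 605 / 58.7 = 5 + 10.307 = 15.307 cmH2O.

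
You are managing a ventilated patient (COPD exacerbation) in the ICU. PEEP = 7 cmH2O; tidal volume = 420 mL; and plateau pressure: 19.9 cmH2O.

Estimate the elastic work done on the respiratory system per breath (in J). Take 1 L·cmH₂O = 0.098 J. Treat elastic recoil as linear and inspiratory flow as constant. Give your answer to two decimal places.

0.27

Elastic work ≈ ½ × (Pplat − PEEP) × Vt = 0.5 × (19.9 − 7) × 0.420 L = 0.5 × 12.9 × 0.420 = 2.709 L·cmH2O.
× 0.098 J/(L·cmH2O) → 0.2655 J.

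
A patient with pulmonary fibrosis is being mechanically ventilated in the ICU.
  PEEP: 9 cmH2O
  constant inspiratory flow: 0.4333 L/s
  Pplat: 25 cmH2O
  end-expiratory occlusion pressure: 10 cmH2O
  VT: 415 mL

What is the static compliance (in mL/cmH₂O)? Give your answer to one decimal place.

End-expiratory occlusion gives total PEEP = 10 cmH2O (intrinsic PEEP = 10 − 9 = 1). Use total PEEP for the elastic gradient.
Cstat = Vt / (Pplat − PEEPtotal) = 415 / (25 − 10) = 415 / 15.0 = 27.667 mL/cmH2O.

27.7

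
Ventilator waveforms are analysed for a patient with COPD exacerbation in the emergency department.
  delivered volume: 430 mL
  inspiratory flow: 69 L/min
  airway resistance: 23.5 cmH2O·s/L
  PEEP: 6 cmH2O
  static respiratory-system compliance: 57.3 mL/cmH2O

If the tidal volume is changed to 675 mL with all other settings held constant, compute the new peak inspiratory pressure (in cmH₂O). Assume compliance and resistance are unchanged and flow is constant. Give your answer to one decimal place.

44.8

Flow: 69 L/min ÷ 60 = 1.15 L/s.
PIP = Vt/C + R·V̇ + PEEP (constant-flow equation of motion).
Only the elastic term changes: ΔPIP = ΔVt / C = (675 − 430) / 57.3 = 4.276 cmH2O.
Original PIP = 430/57.3 + 23.5×1.15 + 6 = 40.529 cmH2O; new PIP = 40.529 + (4.276) = 44.805 cmH2O.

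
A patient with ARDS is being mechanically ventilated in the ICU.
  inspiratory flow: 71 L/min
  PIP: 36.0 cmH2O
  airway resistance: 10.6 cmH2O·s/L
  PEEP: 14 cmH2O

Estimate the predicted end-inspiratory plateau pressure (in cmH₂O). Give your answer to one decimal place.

Flow: 71 L/min ÷ 60 = 1.1833 L/s.
Pplat = PIP − Raw × flow = 36.0 − 10.6 × 1.1833 = 36.0 − 12.543 = 23.457 cmH2O.

23.5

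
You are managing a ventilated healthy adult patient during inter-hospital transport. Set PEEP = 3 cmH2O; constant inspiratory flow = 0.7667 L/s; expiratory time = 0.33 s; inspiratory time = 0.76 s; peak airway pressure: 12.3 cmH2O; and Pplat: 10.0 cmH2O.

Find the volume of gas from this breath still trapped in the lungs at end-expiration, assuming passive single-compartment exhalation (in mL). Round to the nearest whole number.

155

Vt = flow × Ti = 0.7667 L/s × 0.76 s × 1000 mL/L = 582.69 mL.
R = (PIP − Pplat)/V̇ = (12.3 − 10.0) / 0.7667 = 2.3/0.7667 = 3.0 cmH2O·s/L.
C = Vt/(Pplat − PEEP) = 582.69 / (10.0 − 3) = 582.69/7.0 = 83.241 mL/cmH2O.
τ = R × C = 3.0 × 0.08324 L/cmH2O = 0.2497 s.
Fraction remaining = e^(−Te/τ) = e^(−0.33/0.2497) = 0.2667.
Trapped volume = 582.69 × 0.2667 = 155.4 mL.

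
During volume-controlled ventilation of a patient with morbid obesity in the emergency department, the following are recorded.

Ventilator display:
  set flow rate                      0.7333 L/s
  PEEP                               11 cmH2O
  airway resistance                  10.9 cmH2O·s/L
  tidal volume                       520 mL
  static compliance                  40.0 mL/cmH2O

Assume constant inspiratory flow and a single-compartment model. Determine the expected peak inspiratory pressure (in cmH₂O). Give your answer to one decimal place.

Equation of motion (constant flow): PIP = Vt/C + R·V̇ + PEEP.
PIP = 520/40.0 + 10.9×0.7333 + 11 = 13.0 + 7.993 + 11 = 31.993 cmH2O.

32.0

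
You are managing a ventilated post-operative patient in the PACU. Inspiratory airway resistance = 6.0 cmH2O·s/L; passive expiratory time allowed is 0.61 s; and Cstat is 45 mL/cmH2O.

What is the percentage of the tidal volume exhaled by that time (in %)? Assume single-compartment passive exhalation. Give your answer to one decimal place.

89.6

τ = R × C = 6.0 × 45 mL/cmH2O = 6.0 × 0.045 L/cmH2O = 0.27 s.
Passive exhalation: V(t)/V₀ = e^(−t/τ) = e^(−0.61/0.27) = 0.1044.
Fraction exhaled = 1 − 0.1044 = 0.8956 → 89.56%.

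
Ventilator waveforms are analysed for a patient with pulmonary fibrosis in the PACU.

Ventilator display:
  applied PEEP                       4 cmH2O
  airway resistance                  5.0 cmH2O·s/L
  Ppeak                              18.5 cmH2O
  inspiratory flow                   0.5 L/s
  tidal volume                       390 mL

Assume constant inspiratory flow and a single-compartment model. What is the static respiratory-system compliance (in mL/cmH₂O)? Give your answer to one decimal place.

Equation of motion (constant flow): PIP = Vt/C + R·V̇ + PEEP.
Vt/C = PIP − R·V̇ − PEEP = 18.5 − 5.0×0.5 − 4 = 18.5 − 2.5 − 4 = 12.0 cmH2O.
C = Vt / 12.0 = 390 / 12.0 = 32.5 mL/cmH2O.

32.5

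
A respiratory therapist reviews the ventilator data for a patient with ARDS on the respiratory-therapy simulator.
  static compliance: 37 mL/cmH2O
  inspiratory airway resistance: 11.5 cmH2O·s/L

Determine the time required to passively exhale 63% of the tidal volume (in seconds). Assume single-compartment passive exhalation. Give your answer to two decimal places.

τ = R × C = 11.5 × 37 mL/cmH2O = 11.5 × 0.037 L/cmH2O = 0.4255 s.
Exhaled fraction f = 1 − e^(−t/τ) → t = −τ·ln(1 − f) = −0.4255·ln(0.37) = 0.4231 s.

0.42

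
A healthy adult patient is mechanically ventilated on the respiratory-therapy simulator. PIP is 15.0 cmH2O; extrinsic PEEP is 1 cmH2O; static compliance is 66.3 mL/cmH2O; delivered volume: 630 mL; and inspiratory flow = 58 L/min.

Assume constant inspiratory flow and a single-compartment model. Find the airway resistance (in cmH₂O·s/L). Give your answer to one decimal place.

Flow: 58 L/min ÷ 60 = 0.9667 L/s.
Equation of motion (constant flow): PIP = Vt/C + R·V̇ + PEEP.
R·V̇ = PIP − Vt/C − PEEP = 15.0 − 630/66.3 − 1 = 15.0 − 9.502 − 1 = 4.498 cmH2O.
R = 4.498 / 0.9667 = 4.653 cmH2O·s/L.

4.7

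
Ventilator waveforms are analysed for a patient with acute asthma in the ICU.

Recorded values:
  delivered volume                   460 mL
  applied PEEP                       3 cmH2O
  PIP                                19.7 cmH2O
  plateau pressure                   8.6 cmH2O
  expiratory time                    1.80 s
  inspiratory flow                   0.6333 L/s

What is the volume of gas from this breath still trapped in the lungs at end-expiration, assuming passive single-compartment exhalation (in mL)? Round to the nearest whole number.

R = (PIP − Pplat)/V̇ = (19.7 − 8.6) / 0.6333 = 11.1/0.6333 = 17.527 cmH2O·s/L.
C = Vt/(Pplat − PEEP) = 460.0 / (8.6 − 3) = 460.0/5.6 = 82.143 mL/cmH2O.
τ = R × C = 17.527 × 0.08214 L/cmH2O = 1.44 s.
Fraction remaining = e^(−Te/τ) = e^(−1.80/1.44) = 0.2865.
Trapped volume = 460.0 × 0.2865 = 131.79 mL.

132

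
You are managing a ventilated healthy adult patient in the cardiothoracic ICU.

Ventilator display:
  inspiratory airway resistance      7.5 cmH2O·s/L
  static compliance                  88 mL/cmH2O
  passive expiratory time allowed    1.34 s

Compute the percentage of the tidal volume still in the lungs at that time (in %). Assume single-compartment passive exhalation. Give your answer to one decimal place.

τ = R × C = 7.5 × 88 mL/cmH2O = 7.5 × 0.088 L/cmH2O = 0.66 s.
Passive exhalation: V(t)/V₀ = e^(−t/τ) = e^(−1.34/0.66) = 0.1313.
Fraction remaining = 0.1313 → 13.13%.

13.1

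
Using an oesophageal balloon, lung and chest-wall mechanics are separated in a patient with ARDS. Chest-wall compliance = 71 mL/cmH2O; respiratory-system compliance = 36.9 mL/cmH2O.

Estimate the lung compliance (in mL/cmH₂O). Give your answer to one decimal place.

76.8

1/CL = 1/Crs − 1/Ccw.
1/CL = 1/36.9 − 1/71 = 0.01302.
CL = 76.805 mL/cmH2O.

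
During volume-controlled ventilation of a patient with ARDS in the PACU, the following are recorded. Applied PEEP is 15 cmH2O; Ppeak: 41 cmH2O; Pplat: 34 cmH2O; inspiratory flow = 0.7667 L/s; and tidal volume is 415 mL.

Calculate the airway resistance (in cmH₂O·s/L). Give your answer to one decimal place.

9.1

Raw = (PIP − Pplat) / flow = (41 − 34) / 0.7667 = 7.0 / 0.7667 = 9.13 cmH2O·s/L.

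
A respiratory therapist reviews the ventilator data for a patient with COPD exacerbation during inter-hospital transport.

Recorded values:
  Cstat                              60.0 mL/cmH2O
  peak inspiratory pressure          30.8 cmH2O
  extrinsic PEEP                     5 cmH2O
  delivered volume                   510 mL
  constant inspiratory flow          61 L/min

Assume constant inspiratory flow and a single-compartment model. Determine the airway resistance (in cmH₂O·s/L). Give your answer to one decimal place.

Flow: 61 L/min ÷ 60 = 1.0167 L/s.
Equation of motion (constant flow): PIP = Vt/C + R·V̇ + PEEP.
R·V̇ = PIP − Vt/C − PEEP = 30.8 − 510/60.0 − 5 = 30.8 − 8.5 − 5 = 17.3 cmH2O.
R = 17.3 / 1.0167 = 17.016 cmH2O·s/L.

17.0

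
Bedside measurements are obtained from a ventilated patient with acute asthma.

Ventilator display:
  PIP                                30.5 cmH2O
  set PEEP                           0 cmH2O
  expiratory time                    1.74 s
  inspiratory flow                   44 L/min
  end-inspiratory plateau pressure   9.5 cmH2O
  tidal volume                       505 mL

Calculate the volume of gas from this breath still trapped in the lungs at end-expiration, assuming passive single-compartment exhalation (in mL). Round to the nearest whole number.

161

Flow: 44 L/min ÷ 60 = 0.7333 L/s.
R = (PIP − Pplat)/V̇ = (30.5 − 9.5) / 0.7333 = 21.0/0.7333 = 28.638 cmH2O·s/L.
C = Vt/(Pplat − PEEP) = 505.0 / (9.5 − 0) = 505.0/9.5 = 53.158 mL/cmH2O.
τ = R × C = 28.638 × 0.05316 L/cmH2O = 1.522 s.
Fraction remaining = e^(−Te/τ) = e^(−1.74/1.522) = 0.3188.
Trapped volume = 505.0 × 0.3188 = 160.99 mL.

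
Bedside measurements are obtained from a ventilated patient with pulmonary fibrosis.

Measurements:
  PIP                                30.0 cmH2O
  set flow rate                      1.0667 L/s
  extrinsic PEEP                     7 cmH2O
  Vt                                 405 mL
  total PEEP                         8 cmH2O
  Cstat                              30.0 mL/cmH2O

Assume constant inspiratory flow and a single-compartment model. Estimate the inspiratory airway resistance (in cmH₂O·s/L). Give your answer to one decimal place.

Total PEEP = 8 cmH2O (set 7 + intrinsic 1); this is the baseline alveolar pressure.
Equation of motion (constant flow): PIP = Vt/C + R·V̇ + PEEP.
R·V̇ = PIP − Vt/C − PEEP = 30.0 − 405/30.0 − 8 = 30.0 − 13.5 − 8 = 8.5 cmH2O.
R = 8.5 / 1.0667 = 7.969 cmH2O·s/L.

8.0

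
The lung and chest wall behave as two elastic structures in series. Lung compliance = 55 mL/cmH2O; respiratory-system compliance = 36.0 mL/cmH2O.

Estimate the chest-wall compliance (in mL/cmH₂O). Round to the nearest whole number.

104

1/Ccw = 1/Crs − 1/CL.
1/Ccw = 1/36.0 − 1/55 = 0.009596.
Ccw = 104.21 mL/cmH2O.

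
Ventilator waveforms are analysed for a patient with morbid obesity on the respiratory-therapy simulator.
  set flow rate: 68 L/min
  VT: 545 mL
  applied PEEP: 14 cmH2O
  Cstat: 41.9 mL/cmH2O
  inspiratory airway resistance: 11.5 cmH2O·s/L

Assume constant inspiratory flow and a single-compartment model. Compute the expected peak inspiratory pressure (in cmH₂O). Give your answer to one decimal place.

Flow: 68 L/min ÷ 60 = 1.1333 L/s.
Equation of motion (constant flow): PIP = Vt/C + R·V̇ + PEEP.
PIP = 545/41.9 + 11.5×1.1333 + 14 = 13.007 + 13.033 + 14 = 40.04 cmH2O.

40.0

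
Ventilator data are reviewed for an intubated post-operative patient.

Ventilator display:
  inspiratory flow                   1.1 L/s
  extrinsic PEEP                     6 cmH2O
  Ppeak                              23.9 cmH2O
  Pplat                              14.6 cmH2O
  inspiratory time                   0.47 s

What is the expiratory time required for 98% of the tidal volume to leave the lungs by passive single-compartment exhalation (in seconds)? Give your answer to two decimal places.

1.99

Vt = flow × Ti = 1.1 L/s × 0.47 s × 1000 mL/L = 517.0 mL.
R = (PIP − Pplat)/V̇ = (23.9 − 14.6) / 1.1 = 9.3/1.1 = 8.455 cmH2O·s/L.
C = Vt/(Pplat − PEEP) = 517.0 / (14.6 − 6) = 517.0/8.6 = 60.116 mL/cmH2O.
τ = R × C = 8.455 × 0.06012 L/cmH2O = 0.5083 s.
t = −τ·ln(1 − 0.98) = −0.5083·ln(0.02) = 1.988 s.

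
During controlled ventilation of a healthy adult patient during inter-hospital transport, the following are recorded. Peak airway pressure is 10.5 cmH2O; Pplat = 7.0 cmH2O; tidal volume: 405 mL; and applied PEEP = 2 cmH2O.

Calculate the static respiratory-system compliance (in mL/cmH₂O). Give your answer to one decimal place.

Cstat = Vt / (Pplat − PEEP) = 405 / (7.0 − 2) = 405 / 5.0 = 81.0 mL/cmH2O.

81.0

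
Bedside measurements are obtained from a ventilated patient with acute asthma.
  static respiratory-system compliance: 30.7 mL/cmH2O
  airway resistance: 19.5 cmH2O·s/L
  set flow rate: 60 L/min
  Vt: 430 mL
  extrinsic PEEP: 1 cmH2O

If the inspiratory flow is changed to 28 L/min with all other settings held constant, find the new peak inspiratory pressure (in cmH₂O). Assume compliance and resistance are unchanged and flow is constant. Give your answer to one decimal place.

Flow: 60 L/min ÷ 60 = 1 L/s.
New flow: 28 L/min ÷ 60 = 0.4667 L/s.
PIP = Vt/C + R·V̇ + PEEP (constant-flow equation of motion).
Only the resistive term changes: ΔPIP = R × ΔV̇ = 19.5 × (0.4667 − 1) = 19.5 × -0.5333 = -10.399 cmH2O.
Original PIP = 430/30.7 + 19.5×1 + 1 = 34.507 cmH2O; new PIP = 34.507 + (-10.399) = 24.108 cmH2O.

24.1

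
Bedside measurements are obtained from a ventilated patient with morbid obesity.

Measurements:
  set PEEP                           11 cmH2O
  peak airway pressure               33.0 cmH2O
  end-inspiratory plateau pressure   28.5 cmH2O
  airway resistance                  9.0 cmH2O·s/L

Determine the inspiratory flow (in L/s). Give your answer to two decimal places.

0.50

flow = (PIP − Pplat) / Raw = 4.5 / 9.0 = 0.5 L/s.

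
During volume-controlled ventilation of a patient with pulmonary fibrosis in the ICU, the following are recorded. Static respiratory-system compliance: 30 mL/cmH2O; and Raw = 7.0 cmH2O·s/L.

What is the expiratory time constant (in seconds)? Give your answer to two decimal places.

0.21

τ = R × C = 7.0 × 30 mL/cmH2O = 7.0 × 0.030 L/cmH2O = 0.21 s.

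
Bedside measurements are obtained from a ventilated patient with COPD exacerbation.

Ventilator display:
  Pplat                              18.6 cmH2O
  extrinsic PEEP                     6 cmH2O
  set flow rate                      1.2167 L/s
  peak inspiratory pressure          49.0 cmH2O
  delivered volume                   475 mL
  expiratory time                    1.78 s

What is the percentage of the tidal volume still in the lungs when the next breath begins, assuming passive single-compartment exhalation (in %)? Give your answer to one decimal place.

15.1

R = (PIP − Pplat)/V̇ = (49.0 − 18.6) / 1.2167 = 30.4/1.2167 = 24.986 cmH2O·s/L.
C = Vt/(Pplat − PEEP) = 475.0 / (18.6 − 6) = 475.0/12.6 = 37.698 mL/cmH2O.
τ = R × C = 24.986 × 0.0377 L/cmH2O = 0.942 s.
Fraction remaining at end-expiration = e^(−Te/τ) = e^(−1.78/0.942) = 0.1511 → 15.11%.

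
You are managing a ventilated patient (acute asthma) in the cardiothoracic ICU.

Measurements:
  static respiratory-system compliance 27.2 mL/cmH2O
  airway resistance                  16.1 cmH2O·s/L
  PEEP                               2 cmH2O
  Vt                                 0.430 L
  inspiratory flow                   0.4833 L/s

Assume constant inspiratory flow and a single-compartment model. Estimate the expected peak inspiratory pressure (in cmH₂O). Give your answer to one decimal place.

Equation of motion (constant flow): PIP = Vt/C + R·V̇ + PEEP.
PIP = 430/27.2 + 16.1×0.4833 + 2 = 15.809 + 7.781 + 2 = 25.59 cmH2O.

25.6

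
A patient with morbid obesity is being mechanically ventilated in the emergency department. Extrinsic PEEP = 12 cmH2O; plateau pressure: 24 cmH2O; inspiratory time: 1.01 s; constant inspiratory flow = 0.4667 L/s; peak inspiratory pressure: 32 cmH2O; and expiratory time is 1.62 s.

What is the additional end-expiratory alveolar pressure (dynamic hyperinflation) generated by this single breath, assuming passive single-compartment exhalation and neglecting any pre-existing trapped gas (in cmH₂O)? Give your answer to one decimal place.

1.1

Vt = flow × Ti = 0.4667 L/s × 1.01 s × 1000 mL/L = 471.37 mL.
R = (PIP − Pplat)/V̇ = (32 − 24) / 0.4667 = 8.0/0.4667 = 17.142 cmH2O·s/L.
C = Vt/(Pplat − PEEP) = 471.37 / (24 − 12) = 471.37/12.0 = 39.281 mL/cmH2O.
τ = R × C = 17.142 × 0.03928 L/cmH2O = 0.6733 s.
Fraction remaining = e^(−Te/τ) = e^(−1.62/0.6733) = 0.09017; trapped volume = 471.37 × 0.09017 = 42.503 mL.
Additional alveolar pressure from trapping ≈ V_trapped / C = 42.503 / 39.281 = 1.082 cmH2O.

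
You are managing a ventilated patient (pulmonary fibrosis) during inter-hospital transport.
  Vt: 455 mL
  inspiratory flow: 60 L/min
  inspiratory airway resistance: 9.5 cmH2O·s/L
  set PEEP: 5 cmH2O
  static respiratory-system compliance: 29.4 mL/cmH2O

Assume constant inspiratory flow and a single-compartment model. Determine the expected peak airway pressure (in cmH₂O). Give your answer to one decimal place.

30.0

Flow: 60 L/min ÷ 60 = 1 L/s.
Equation of motion (constant flow): PIP = Vt/C + R·V̇ + PEEP.
PIP = 455/29.4 + 9.5×1 + 5 = 15.476 + 9.5 + 5 = 29.976 cmH2O.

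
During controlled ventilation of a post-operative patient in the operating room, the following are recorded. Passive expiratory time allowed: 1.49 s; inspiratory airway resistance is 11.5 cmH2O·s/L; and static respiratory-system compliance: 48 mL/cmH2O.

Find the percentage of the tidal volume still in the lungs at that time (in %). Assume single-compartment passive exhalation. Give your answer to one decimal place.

τ = R × C = 11.5 × 48 mL/cmH2O = 11.5 × 0.048 L/cmH2O = 0.552 s.
Passive exhalation: V(t)/V₀ = e^(−t/τ) = e^(−1.49/0.552) = 0.06725.
Fraction remaining = 0.06725 → 6.725%.

6.7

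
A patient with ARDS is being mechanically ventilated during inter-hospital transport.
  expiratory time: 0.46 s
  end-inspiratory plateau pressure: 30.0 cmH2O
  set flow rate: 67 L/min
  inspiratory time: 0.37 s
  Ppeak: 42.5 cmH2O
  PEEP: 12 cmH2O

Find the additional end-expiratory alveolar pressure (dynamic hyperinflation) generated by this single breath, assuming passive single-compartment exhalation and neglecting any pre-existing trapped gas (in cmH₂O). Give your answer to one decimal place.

Flow: 67 L/min ÷ 60 = 1.1167 L/s.
Vt = flow × Ti = 1.1167 L/s × 0.37 s × 1000 mL/L = 413.18 mL.
R = (PIP − Pplat)/V̇ = (42.5 − 30.0) / 1.1167 = 12.5/1.1167 = 11.194 cmH2O·s/L.
C = Vt/(Pplat − PEEP) = 413.18 / (30.0 − 12) = 413.18/18.0 = 22.954 mL/cmH2O.
τ = R × C = 11.194 × 0.02295 L/cmH2O = 0.2569 s.
Fraction remaining = e^(−Te/τ) = e^(−0.46/0.2569) = 0.1669; trapped volume = 413.18 × 0.1669 = 68.96 mL.
Additional alveolar pressure from trapping ≈ V_trapped / C = 68.96 / 22.954 = 3.004 cmH2O.

3.0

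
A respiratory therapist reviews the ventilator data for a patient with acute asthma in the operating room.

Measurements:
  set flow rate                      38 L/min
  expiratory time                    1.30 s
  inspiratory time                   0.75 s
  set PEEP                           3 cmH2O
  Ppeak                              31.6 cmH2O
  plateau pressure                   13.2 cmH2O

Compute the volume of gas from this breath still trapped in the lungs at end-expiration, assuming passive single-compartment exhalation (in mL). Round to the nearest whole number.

182

Flow: 38 L/min ÷ 60 = 0.6333 L/s.
Vt = flow × Ti = 0.6333 L/s × 0.75 s × 1000 mL/L = 474.98 mL.
R = (PIP − Pplat)/V̇ = (31.6 − 13.2) / 0.6333 = 18.4/0.6333 = 29.054 cmH2O·s/L.
C = Vt/(Pplat − PEEP) = 474.98 / (13.2 − 3) = 474.98/10.2 = 46.567 mL/cmH2O.
τ = R × C = 29.054 × 0.04657 L/cmH2O = 1.353 s.
Fraction remaining = e^(−Te/τ) = e^(−1.30/1.353) = 0.3826.
Trapped volume = 474.98 × 0.3826 = 181.73 mL.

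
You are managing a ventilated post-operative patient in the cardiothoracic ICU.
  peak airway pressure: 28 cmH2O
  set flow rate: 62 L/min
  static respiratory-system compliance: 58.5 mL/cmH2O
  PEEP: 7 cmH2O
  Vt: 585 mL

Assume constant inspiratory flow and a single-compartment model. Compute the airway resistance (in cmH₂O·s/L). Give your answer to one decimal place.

10.6

Flow: 62 L/min ÷ 60 = 1.0333 L/s.
Equation of motion (constant flow): PIP = Vt/C + R·V̇ + PEEP.
R·V̇ = PIP − Vt/C − PEEP = 28 − 585/58.5 − 7 = 28 − 10.0 − 7 = 11.0 cmH2O.
R = 11.0 / 1.0333 = 10.646 cmH2O·s/L.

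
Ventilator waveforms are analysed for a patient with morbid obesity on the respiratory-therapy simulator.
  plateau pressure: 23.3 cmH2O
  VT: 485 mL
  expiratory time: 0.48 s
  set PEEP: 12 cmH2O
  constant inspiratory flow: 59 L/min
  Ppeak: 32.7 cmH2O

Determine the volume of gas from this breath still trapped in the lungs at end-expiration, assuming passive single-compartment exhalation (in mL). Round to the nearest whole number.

Flow: 59 L/min ÷ 60 = 0.9833 L/s.
R = (PIP − Pplat)/V̇ = (32.7 − 23.3) / 0.9833 = 9.4/0.9833 = 9.56 cmH2O·s/L.
C = Vt/(Pplat − PEEP) = 485.0 / (23.3 − 12) = 485.0/11.3 = 42.92 mL/cmH2O.
τ = R × C = 9.56 × 0.04292 L/cmH2O = 0.4103 s.
Fraction remaining = e^(−Te/τ) = e^(−0.48/0.4103) = 0.3104.
Trapped volume = 485.0 × 0.3104 = 150.54 mL.

151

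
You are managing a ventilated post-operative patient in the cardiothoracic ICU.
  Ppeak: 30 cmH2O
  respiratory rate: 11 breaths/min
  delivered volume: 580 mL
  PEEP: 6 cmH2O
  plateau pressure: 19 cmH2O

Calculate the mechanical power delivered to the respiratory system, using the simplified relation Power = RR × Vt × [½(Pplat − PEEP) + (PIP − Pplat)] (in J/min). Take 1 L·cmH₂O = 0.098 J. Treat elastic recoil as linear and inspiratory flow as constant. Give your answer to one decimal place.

10.9

Per-breath work = Vt × [½(Pplat−PEEP) + (PIP−Pplat)] = 0.580 × [0.5×13.0 + 11.0] = 0.580 × 17.5 = 10.15 L·cmH2O.
Power = 11 × 10.15 = 111.65 L·cmH2O/min.
× 0.098 J/(L·cmH2O) → 10.942 J/min.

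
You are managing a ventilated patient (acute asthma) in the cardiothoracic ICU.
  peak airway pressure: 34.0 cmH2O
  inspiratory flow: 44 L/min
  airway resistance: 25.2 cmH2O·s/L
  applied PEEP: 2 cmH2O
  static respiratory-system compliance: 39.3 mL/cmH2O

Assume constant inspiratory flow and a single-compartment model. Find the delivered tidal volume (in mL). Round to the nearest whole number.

531

Flow: 44 L/min ÷ 60 = 0.7333 L/s.
Equation of motion (constant flow): PIP = Vt/C + R·V̇ + PEEP.
Vt/C = PIP − R·V̇ − PEEP = 34.0 − 18.479 − 2 = 13.521 cmH2O.
Vt = C × 13.521 = 39.3 × 13.521 = 531.38 mL.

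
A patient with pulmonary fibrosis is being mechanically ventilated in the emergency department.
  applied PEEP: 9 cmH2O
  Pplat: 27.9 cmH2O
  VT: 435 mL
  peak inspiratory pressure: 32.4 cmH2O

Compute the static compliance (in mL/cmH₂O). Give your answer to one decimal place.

Cstat = Vt / (Pplat − PEEP) = 435 / (27.9 − 9) = 435 / 18.9 = 23.016 mL/cmH2O.

23.0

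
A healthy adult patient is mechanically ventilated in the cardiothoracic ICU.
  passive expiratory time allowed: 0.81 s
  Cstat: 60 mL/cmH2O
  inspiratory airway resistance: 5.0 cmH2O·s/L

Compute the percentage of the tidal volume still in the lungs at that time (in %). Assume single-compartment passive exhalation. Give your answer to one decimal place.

τ = R × C = 5.0 × 60 mL/cmH2O = 5.0 × 0.060 L/cmH2O = 0.3 s.
Passive exhalation: V(t)/V₀ = e^(−t/τ) = e^(−0.81/0.3) = 0.06721.
Fraction remaining = 0.06721 → 6.721%.

6.7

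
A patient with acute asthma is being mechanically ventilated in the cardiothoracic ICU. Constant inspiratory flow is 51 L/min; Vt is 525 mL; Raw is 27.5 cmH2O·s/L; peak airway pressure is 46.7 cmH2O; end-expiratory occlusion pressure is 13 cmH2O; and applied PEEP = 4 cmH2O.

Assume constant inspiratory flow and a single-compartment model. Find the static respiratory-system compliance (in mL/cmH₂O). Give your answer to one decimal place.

50.8

Flow: 51 L/min ÷ 60 = 0.85 L/s.
Total PEEP = 13 cmH2O (set 4 + intrinsic 9); this is the baseline alveolar pressure.
Equation of motion (constant flow): PIP = Vt/C + R·V̇ + PEEP.
Vt/C = PIP − R·V̇ − PEEP = 46.7 − 27.5×0.85 − 13 = 46.7 − 23.375 − 13 = 10.325 cmH2O.
C = Vt / 10.325 = 525 / 10.325 = 50.847 mL/cmH2O.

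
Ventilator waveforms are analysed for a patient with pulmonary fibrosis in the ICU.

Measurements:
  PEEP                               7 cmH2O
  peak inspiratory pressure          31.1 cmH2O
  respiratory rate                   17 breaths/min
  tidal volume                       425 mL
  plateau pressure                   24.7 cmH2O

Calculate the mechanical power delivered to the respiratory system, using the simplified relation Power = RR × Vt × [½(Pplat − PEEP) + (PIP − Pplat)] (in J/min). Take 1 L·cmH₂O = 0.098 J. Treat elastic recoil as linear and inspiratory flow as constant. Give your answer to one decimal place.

Per-breath work = Vt × [½(Pplat−PEEP) + (PIP−Pplat)] = 0.425 × [0.5×17.7 + 6.4] = 0.425 × 15.25 = 6.481 L·cmH2O.
Power = 17 × 6.481 = 110.18 L·cmH2O/min.
× 0.098 J/(L·cmH2O) → 10.798 J/min.

10.8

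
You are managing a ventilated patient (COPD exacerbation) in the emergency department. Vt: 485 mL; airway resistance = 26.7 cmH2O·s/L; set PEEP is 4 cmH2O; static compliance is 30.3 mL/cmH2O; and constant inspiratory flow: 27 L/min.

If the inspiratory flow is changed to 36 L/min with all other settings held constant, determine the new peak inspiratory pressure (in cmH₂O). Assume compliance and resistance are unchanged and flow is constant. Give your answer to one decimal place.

36.0

Flow: 27 L/min ÷ 60 = 0.45 L/s.
New flow: 36 L/min ÷ 60 = 0.6 L/s.
PIP = Vt/C + R·V̇ + PEEP (constant-flow equation of motion).
Only the resistive term changes: ΔPIP = R × ΔV̇ = 26.7 × (0.6 − 0.45) = 26.7 × 0.15 = 4.005 cmH2O.
Original PIP = 485/30.3 + 26.7×0.45 + 4 = 32.022 cmH2O; new PIP = 32.022 + (4.005) = 36.027 cmH2O.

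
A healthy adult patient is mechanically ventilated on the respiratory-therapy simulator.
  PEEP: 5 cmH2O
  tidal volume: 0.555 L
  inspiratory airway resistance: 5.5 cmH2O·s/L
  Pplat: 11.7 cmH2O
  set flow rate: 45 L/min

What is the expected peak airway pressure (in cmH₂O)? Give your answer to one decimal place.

15.8

Flow: 45 L/min ÷ 60 = 0.75 L/s.
PIP = Pplat + Raw × flow = 11.7 + 5.5 × 0.75 = 11.7 + 4.125 = 15.825 cmH2O.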